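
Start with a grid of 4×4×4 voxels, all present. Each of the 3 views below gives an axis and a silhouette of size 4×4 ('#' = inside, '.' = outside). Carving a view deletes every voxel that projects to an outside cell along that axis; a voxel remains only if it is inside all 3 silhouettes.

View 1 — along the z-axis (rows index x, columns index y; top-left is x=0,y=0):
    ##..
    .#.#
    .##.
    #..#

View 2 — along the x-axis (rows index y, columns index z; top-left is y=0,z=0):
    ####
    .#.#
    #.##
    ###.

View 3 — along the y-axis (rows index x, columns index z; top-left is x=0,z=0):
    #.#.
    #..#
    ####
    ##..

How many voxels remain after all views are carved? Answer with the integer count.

full grid |V| = 64
  1. axis=2 (XY plane), |mask|=8  ⇒  voxels=32
  2. axis=0 (YZ plane), |mask|=12  ⇒  voxels=23
  3. axis=1 (XZ plane), |mask|=10  ⇒  voxels=13

13 voxels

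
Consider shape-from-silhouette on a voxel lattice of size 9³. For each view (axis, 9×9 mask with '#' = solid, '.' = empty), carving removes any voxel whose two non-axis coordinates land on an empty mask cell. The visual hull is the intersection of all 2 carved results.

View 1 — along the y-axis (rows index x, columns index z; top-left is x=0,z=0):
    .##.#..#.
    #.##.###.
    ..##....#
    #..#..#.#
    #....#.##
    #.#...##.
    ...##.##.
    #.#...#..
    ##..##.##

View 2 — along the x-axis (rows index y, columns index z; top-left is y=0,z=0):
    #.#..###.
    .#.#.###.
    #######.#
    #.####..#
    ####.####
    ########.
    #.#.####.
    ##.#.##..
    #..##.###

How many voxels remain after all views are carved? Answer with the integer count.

247 voxels

start: 9×9×9 = 729 voxels
after view 1 [y-axis, 38 of 81 cells solid] → remaining = 342
after view 2 [x-axis, 57 of 81 cells solid] → remaining = 247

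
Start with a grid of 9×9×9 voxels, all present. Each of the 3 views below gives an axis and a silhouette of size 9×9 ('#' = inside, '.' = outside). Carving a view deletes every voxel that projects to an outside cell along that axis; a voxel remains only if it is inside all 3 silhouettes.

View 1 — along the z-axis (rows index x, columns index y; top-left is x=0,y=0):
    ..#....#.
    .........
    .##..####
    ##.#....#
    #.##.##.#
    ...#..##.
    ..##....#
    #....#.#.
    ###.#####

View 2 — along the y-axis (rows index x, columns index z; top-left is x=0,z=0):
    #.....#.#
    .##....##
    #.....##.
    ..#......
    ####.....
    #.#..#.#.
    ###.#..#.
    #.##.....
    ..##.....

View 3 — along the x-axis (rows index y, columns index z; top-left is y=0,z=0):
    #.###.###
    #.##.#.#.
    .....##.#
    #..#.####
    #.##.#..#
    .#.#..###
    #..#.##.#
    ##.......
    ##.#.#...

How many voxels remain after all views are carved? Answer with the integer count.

full grid |V| = 729
carve view 1 (along z, XY-mask fill 35/81): 315 voxels remain
carve view 2 (along y, XZ-mask fill 29/81): 104 voxels remain
carve view 3 (along x, YZ-mask fill 42/81): 50 voxels remain

50 voxels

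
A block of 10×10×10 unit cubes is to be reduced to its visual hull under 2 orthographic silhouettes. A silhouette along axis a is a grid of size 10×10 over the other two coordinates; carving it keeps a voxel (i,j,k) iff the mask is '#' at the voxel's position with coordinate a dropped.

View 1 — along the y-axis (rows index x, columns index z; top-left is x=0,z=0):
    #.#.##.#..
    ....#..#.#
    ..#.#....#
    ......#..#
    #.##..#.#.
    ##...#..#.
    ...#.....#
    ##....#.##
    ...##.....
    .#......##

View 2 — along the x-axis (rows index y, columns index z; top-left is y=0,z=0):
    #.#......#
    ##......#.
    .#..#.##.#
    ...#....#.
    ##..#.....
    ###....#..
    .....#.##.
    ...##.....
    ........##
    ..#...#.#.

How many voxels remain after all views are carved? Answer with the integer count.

|visual hull| = 107

start: 10×10×10 = 1000 voxels
  1. axis=1 (XZ plane), |mask|=34  ⇒  voxels=340
  2. axis=0 (YZ plane), |mask|=30  ⇒  voxels=107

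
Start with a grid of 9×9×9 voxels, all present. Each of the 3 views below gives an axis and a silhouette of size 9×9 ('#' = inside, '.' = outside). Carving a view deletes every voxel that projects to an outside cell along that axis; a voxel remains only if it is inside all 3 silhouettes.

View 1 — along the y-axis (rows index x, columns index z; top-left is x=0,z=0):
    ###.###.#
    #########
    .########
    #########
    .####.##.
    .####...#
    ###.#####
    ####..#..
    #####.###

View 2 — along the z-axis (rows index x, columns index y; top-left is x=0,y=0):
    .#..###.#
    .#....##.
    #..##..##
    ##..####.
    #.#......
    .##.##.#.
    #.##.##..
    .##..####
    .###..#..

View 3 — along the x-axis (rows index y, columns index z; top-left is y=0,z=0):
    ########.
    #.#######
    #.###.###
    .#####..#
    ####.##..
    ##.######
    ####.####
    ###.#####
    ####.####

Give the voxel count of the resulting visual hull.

full grid |V| = 729
after view 1 [y-axis, 65 of 81 cells solid] → remaining = 585
after view 2 [z-axis, 41 of 81 cells solid] → remaining = 295
after view 3 [x-axis, 67 of 81 cells solid] → remaining = 245

|visual hull| = 245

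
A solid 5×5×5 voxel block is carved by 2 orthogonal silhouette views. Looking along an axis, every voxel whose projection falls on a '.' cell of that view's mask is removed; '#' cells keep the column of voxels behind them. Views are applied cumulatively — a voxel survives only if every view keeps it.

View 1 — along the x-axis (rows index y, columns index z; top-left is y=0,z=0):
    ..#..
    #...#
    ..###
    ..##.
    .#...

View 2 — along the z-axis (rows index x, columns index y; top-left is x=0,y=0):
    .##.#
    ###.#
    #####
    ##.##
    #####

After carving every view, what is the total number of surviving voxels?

|visual hull| = 37

initial block: 5^3 = 125
V1 x: intersect with YZ mask (9 set) -- 45 left
V2 z: intersect with XY mask (21 set) -- 37 left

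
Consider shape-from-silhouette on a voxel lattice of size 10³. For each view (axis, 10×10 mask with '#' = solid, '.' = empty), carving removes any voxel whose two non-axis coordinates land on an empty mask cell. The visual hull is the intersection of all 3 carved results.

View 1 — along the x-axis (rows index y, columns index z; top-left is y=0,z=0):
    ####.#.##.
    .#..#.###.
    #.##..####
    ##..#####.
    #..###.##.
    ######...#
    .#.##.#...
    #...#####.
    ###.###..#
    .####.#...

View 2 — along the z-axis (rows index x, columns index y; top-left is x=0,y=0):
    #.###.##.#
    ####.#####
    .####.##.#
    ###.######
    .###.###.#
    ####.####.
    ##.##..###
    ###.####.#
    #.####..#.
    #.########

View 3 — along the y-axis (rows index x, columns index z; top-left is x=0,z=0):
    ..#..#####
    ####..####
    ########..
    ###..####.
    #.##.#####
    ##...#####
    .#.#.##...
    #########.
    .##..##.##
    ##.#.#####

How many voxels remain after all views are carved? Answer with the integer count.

334 voxels

before carving: 1000 voxels (10×10×10)
step 1: project along x, AND mask (61/100) → |grid| = 610
step 2: project along z, AND mask (77/100) → |grid| = 469
step 3: project along y, AND mask (71/100) → |grid| = 334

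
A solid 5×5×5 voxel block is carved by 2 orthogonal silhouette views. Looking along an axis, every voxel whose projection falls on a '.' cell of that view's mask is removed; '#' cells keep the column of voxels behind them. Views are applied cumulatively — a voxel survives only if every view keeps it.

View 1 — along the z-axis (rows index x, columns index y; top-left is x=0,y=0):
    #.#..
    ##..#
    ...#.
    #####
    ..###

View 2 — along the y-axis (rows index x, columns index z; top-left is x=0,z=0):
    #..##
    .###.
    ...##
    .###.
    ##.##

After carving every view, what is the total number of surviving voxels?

start: 5×5×5 = 125 voxels
after view 1 [z-axis, 14 of 25 cells solid] → remaining = 70
after view 2 [y-axis, 15 of 25 cells solid] → remaining = 44

voxel count = 44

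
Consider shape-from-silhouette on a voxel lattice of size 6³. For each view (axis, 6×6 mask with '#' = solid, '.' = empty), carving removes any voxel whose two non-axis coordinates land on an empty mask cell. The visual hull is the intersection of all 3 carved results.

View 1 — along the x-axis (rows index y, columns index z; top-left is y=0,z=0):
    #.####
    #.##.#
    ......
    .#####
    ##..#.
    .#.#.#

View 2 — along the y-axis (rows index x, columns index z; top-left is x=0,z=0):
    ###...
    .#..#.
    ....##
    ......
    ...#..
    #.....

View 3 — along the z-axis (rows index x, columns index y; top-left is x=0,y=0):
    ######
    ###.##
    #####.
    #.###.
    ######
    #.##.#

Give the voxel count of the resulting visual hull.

start: 6×6×6 = 216 voxels
carve view 1 (along x, YZ-mask fill 20/36): 120 voxels remain
carve view 2 (along y, XZ-mask fill 9/36): 29 voxels remain
carve view 3 (along z, XY-mask fill 30/36): 24 voxels remain

24 voxels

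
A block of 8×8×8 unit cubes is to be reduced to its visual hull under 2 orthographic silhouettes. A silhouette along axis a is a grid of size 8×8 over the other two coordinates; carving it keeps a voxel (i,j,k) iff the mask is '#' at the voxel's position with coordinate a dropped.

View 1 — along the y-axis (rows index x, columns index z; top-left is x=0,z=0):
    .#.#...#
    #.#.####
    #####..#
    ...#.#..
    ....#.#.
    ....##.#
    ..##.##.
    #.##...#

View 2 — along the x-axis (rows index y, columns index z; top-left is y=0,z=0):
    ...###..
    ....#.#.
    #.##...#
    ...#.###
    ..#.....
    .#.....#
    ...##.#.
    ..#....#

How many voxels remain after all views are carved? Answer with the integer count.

before carving: 512 voxels (8×8×8)
carve view 1 (along y, XZ-mask fill 30/64): 240 voxels remain
carve view 2 (along x, YZ-mask fill 21/64): 86 voxels remain

86 voxels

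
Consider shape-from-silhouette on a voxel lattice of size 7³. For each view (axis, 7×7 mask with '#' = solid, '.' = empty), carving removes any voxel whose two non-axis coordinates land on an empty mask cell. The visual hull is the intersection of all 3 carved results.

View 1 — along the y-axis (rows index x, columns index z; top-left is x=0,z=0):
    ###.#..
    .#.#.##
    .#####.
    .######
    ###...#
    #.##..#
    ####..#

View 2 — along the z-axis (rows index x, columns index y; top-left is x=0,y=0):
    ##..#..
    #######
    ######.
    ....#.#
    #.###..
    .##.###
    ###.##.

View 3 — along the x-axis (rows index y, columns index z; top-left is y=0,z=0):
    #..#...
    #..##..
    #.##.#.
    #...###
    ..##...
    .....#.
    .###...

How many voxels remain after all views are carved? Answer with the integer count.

remaining voxels: 54

initial block: 7^3 = 343
carve view 1 (along y, XZ-mask fill 32/49): 224 voxels remain
carve view 2 (along z, XY-mask fill 32/49): 143 voxels remain
carve view 3 (along x, YZ-mask fill 19/49): 54 voxels remain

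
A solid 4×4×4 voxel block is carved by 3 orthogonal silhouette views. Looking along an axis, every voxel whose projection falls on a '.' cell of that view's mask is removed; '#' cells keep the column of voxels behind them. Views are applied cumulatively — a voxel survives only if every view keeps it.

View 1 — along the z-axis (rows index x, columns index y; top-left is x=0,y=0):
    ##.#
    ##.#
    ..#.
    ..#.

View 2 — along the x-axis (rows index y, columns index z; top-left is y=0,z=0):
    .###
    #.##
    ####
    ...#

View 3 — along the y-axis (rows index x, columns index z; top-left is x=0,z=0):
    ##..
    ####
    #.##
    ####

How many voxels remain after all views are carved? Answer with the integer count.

remaining voxels: 16

full grid |V| = 64
carve view 1 (along z, XY-mask fill 8/16): 32 voxels remain
carve view 2 (along x, YZ-mask fill 11/16): 22 voxels remain
carve view 3 (along y, XZ-mask fill 13/16): 16 voxels remain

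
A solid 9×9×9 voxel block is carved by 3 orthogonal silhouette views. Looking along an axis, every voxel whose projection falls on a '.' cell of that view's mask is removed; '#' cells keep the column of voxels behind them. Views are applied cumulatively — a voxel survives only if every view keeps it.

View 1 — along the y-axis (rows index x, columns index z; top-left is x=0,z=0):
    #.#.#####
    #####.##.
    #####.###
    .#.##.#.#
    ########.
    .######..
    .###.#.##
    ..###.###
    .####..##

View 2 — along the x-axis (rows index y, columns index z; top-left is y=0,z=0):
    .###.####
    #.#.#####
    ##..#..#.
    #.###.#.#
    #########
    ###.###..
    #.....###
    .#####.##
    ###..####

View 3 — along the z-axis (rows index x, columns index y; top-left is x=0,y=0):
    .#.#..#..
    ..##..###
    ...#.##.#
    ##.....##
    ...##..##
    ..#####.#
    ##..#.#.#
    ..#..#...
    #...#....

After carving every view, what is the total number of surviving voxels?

remaining voxels: 159

initial block: 9^3 = 729
  1. axis=1 (XZ plane), |mask|=59  ⇒  voxels=531
  2. axis=0 (YZ plane), |mask|=57  ⇒  voxels=370
  3. axis=2 (XY plane), |mask|=35  ⇒  voxels=159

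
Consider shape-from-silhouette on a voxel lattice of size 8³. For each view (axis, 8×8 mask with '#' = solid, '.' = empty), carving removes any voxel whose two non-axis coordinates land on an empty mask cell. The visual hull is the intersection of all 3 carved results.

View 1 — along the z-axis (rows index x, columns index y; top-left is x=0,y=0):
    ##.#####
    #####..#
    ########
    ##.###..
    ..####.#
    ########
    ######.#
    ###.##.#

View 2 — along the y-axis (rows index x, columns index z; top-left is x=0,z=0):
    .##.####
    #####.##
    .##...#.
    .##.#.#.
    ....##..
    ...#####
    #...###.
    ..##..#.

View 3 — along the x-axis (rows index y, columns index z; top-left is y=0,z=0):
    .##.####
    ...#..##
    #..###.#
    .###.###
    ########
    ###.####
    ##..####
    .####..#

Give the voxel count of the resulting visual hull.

165 voxels

start: 8×8×8 = 512 voxels
V1 z: intersect with XY mask (52 set) -- 416 left
V2 y: intersect with XZ mask (34 set) -- 224 left
V3 x: intersect with YZ mask (46 set) -- 165 left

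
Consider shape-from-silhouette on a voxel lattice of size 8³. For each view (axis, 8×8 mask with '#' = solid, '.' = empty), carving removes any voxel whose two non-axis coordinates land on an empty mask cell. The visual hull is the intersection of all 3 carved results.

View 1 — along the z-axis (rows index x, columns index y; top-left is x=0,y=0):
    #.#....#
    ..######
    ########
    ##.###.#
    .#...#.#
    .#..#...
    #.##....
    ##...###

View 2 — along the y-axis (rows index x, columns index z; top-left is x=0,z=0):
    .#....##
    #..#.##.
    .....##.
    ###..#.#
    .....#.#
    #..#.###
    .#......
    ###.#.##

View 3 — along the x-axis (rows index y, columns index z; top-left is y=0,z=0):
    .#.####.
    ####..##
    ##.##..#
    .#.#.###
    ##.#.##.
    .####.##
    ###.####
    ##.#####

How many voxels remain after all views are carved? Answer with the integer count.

start: 8×8×8 = 512 voxels
after view 1 [z-axis, 36 of 64 cells solid] → remaining = 288
after view 2 [y-axis, 28 of 64 cells solid] → remaining = 128
after view 3 [x-axis, 46 of 64 cells solid] → remaining = 95

95 voxels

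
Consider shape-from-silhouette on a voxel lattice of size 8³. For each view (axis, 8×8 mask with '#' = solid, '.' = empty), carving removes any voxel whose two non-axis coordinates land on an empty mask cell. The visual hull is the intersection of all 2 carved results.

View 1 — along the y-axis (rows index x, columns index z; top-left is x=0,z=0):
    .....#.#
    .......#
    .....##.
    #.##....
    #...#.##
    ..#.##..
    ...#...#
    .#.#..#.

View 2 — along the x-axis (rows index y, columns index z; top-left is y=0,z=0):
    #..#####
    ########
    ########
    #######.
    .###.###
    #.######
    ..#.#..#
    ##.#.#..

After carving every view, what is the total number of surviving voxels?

before carving: 512 voxels (8×8×8)
[1] y-view keeps 20 columns → grid now 160
[2] x-view keeps 49 columns → grid now 125

remaining voxels: 125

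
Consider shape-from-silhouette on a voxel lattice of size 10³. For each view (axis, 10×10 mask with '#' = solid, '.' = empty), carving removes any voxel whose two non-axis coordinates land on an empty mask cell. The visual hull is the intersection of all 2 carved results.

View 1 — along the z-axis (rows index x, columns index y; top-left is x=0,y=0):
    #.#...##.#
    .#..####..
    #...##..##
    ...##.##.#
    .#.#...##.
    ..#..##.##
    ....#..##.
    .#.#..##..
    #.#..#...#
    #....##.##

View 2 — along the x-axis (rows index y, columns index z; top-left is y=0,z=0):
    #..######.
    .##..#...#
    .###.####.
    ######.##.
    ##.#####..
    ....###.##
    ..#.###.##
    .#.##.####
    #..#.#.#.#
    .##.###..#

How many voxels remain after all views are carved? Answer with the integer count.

277 voxels

before carving: 1000 voxels (10×10×10)
V1 z: intersect with XY mask (45 set) -- 450 left
V2 x: intersect with YZ mask (62 set) -- 277 left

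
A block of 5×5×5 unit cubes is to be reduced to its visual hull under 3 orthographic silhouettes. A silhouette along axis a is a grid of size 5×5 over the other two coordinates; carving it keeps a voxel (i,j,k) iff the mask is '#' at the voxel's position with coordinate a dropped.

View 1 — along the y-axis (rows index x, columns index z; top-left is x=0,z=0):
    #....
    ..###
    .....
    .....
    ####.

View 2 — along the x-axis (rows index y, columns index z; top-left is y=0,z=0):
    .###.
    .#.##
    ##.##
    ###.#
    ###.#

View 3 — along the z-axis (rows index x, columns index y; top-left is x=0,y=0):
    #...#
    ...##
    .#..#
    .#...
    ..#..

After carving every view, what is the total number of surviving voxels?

voxel count = 8

start: 5×5×5 = 125 voxels
[1] y-view keeps 8 columns → grid now 40
[2] x-view keeps 18 columns → grid now 27
[3] z-view keeps 8 columns → grid now 8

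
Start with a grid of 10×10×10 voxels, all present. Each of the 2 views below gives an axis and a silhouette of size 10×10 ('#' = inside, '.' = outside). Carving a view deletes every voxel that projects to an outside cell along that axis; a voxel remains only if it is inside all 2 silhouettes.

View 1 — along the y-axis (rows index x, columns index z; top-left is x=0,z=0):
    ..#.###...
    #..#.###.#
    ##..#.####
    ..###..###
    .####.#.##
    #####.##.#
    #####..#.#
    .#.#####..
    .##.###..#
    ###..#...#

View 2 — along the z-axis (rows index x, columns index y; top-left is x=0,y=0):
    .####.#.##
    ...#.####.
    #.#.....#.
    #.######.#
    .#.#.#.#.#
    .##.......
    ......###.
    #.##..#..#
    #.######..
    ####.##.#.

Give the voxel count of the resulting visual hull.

remaining voxels: 306

before carving: 1000 voxels (10×10×10)
after view 1 [y-axis, 62 of 100 cells solid] → remaining = 620
after view 2 [z-axis, 52 of 100 cells solid] → remaining = 306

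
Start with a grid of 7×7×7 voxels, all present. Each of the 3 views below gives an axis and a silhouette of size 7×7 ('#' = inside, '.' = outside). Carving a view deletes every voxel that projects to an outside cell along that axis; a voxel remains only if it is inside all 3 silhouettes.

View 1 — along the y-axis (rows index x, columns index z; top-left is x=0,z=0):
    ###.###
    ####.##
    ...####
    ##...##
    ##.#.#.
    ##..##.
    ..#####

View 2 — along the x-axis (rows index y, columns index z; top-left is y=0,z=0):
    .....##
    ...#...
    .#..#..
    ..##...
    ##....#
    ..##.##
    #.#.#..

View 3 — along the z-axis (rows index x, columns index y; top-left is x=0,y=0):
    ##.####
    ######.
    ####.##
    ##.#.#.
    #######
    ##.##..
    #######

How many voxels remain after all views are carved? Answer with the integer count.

start: 7×7×7 = 343 voxels
[1] y-view keeps 33 columns → grid now 231
[2] x-view keeps 17 columns → grid now 78
[3] z-view keeps 40 columns → grid now 63

remaining voxels: 63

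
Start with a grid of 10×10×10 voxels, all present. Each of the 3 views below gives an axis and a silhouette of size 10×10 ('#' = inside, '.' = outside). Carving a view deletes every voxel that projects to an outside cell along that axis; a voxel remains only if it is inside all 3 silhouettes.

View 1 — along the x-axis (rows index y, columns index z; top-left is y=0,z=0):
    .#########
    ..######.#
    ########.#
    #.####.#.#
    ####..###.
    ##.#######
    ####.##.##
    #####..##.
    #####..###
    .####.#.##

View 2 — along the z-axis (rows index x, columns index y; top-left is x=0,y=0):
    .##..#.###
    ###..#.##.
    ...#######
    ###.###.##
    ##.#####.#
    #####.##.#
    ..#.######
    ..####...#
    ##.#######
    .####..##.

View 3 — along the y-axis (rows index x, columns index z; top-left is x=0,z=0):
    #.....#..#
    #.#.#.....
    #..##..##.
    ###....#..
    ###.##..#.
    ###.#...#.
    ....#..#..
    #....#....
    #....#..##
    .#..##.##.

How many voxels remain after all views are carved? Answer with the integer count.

remaining voxels: 210

initial block: 10^3 = 1000
carve view 1 (along x, YZ-mask fill 78/100): 780 voxels remain
carve view 2 (along z, XY-mask fill 70/100): 543 voxels remain
carve view 3 (along y, XZ-mask fill 39/100): 210 voxels remain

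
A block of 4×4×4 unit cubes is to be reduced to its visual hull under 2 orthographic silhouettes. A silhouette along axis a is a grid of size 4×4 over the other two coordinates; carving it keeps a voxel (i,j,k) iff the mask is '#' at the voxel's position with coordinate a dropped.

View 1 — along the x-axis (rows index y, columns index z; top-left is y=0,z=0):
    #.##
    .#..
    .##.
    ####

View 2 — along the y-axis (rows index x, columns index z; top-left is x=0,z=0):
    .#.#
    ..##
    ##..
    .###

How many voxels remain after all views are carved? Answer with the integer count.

start: 4×4×4 = 64 voxels
after view 1 [x-axis, 10 of 16 cells solid] → remaining = 40
after view 2 [y-axis, 9 of 16 cells solid] → remaining = 23

voxel count = 23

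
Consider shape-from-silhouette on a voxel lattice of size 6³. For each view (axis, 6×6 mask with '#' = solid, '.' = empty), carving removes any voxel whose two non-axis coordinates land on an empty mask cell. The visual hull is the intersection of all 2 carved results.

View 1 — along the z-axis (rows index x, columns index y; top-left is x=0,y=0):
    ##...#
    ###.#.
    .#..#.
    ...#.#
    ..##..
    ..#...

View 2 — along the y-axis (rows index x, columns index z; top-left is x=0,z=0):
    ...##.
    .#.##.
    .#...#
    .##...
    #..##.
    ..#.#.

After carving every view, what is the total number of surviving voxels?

start: 6×6×6 = 216 voxels
step 1: project along z, AND mask (14/36) → |grid| = 84
step 2: project along y, AND mask (14/36) → |grid| = 34

34 voxels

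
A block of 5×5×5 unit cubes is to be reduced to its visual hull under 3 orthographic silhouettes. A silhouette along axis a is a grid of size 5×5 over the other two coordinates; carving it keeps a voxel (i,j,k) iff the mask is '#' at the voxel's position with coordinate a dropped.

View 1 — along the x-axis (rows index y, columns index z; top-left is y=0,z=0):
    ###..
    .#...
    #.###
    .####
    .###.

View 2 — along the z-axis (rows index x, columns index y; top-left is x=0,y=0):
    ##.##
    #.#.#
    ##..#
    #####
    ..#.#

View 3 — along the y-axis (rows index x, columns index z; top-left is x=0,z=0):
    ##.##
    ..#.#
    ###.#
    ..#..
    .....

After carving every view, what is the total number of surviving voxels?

initial block: 5^3 = 125
step 1: project along x, AND mask (15/25) → |grid| = 75
step 2: project along z, AND mask (17/25) → |grid| = 50
step 3: project along y, AND mask (11/25) → |grid| = 22

22 voxels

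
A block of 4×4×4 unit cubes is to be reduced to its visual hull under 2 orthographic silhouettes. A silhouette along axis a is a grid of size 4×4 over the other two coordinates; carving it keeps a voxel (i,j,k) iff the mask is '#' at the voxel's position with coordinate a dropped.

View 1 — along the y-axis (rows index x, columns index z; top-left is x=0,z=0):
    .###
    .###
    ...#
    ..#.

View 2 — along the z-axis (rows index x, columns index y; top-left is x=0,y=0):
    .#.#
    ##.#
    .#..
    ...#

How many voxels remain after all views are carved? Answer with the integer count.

before carving: 64 voxels (4×4×4)
[1] y-view keeps 8 columns → grid now 32
[2] z-view keeps 7 columns → grid now 17

voxel count = 17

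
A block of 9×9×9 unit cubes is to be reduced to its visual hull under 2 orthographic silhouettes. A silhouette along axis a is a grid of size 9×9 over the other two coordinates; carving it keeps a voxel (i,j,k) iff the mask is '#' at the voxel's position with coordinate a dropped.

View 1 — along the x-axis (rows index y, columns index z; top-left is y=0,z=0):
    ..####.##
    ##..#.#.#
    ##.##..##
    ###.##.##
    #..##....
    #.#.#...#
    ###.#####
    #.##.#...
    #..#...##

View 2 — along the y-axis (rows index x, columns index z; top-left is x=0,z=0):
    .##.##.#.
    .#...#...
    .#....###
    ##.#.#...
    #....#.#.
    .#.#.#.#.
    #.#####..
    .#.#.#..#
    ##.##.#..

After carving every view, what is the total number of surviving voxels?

voxel count = 184

full grid |V| = 729
  1. axis=0 (YZ plane), |mask|=47  ⇒  voxels=423
  2. axis=1 (XZ plane), |mask|=37  ⇒  voxels=184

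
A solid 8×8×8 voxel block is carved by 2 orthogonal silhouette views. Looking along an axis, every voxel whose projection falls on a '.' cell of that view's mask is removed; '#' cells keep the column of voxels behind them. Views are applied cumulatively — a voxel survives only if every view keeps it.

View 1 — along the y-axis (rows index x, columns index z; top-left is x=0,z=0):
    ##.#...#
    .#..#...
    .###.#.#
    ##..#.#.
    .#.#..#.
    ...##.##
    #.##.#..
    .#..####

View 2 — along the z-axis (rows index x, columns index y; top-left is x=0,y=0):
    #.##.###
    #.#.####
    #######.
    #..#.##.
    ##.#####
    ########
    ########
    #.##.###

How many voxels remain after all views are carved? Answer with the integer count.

start: 8×8×8 = 512 voxels
  1. axis=1 (XZ plane), |mask|=31  ⇒  voxels=248
  2. axis=2 (XY plane), |mask|=52  ⇒  voxels=202

202 voxels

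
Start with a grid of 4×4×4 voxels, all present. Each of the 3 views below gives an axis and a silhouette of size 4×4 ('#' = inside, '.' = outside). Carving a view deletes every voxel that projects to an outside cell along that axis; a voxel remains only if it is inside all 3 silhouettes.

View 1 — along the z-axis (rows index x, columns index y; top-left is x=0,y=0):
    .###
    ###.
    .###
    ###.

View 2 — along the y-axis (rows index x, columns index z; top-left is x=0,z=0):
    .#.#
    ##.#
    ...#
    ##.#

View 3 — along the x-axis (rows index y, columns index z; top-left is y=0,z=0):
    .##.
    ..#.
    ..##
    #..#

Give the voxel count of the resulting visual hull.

voxel count = 8

before carving: 64 voxels (4×4×4)
[1] z-view keeps 12 columns → grid now 48
[2] y-view keeps 9 columns → grid now 27
[3] x-view keeps 7 columns → grid now 8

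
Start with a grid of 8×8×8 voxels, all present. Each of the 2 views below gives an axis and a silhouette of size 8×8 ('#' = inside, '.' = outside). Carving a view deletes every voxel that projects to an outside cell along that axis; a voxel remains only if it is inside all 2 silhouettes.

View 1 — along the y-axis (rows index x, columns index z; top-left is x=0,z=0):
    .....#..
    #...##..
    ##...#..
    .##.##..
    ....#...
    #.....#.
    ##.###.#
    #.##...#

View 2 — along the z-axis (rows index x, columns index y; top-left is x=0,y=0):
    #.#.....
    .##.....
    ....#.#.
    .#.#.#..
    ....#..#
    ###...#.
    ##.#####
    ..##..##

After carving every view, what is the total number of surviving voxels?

94 voxels

full grid |V| = 512
V1 y: intersect with XZ mask (24 set) -- 192 left
V2 z: intersect with XY mask (26 set) -- 94 left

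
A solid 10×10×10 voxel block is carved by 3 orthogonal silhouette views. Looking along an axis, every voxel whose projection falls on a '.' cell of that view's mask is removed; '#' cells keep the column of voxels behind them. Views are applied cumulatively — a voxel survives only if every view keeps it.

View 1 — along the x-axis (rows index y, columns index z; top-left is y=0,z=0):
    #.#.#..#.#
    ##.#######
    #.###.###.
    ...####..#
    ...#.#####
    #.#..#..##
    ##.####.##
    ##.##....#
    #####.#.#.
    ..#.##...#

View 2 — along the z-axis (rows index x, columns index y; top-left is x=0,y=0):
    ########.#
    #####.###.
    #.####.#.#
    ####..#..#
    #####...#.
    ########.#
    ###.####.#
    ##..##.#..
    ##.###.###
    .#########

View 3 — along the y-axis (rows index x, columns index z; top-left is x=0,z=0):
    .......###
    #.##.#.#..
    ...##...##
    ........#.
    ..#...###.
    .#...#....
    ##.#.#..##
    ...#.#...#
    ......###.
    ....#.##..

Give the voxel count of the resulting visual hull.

initial block: 10^3 = 1000
carve view 1 (along x, YZ-mask fill 61/100): 610 voxels remain
carve view 2 (along z, XY-mask fill 75/100): 455 voxels remain
carve view 3 (along y, XZ-mask fill 34/100): 156 voxels remain

156 voxels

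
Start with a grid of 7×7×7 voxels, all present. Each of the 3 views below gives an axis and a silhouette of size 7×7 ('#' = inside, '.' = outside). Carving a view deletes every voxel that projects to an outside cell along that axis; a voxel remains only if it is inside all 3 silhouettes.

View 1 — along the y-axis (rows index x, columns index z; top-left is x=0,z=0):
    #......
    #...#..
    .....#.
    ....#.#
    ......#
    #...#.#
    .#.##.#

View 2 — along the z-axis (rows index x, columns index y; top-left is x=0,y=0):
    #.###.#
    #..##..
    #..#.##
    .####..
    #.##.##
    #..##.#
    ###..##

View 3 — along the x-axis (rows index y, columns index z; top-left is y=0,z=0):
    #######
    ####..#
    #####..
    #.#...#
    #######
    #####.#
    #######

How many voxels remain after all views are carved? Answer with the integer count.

voxel count = 50

before carving: 343 voxels (7×7×7)
[1] y-view keeps 14 columns → grid now 98
[2] z-view keeps 30 columns → grid now 60
[3] x-view keeps 40 columns → grid now 50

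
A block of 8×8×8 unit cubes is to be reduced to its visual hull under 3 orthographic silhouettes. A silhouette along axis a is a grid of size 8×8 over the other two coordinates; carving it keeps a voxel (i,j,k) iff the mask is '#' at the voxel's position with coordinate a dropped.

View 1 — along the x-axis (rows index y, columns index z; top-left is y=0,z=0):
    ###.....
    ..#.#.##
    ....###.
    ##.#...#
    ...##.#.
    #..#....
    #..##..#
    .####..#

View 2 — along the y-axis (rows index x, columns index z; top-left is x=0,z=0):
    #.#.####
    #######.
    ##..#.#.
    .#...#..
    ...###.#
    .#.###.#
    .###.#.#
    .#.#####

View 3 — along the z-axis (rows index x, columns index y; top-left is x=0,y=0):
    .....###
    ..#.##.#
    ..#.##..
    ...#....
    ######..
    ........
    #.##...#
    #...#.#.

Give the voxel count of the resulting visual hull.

voxel count = 51

initial block: 8^3 = 512
  1. axis=0 (YZ plane), |mask|=28  ⇒  voxels=224
  2. axis=1 (XZ plane), |mask|=39  ⇒  voxels=133
  3. axis=2 (XY plane), |mask|=24  ⇒  voxels=51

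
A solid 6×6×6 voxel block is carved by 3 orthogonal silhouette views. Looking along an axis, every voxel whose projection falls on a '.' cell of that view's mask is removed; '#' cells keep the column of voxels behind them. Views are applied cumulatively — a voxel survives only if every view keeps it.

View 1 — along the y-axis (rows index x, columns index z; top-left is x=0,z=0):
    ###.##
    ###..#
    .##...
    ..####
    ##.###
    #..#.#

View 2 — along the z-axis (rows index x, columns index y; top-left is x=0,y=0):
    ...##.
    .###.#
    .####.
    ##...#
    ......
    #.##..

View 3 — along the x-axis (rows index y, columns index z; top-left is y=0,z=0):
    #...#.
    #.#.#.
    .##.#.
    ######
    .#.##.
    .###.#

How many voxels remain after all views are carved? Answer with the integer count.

|visual hull| = 34

full grid |V| = 216
step 1: project along y, AND mask (23/36) → |grid| = 138
step 2: project along z, AND mask (16/36) → |grid| = 55
step 3: project along x, AND mask (21/36) → |grid| = 34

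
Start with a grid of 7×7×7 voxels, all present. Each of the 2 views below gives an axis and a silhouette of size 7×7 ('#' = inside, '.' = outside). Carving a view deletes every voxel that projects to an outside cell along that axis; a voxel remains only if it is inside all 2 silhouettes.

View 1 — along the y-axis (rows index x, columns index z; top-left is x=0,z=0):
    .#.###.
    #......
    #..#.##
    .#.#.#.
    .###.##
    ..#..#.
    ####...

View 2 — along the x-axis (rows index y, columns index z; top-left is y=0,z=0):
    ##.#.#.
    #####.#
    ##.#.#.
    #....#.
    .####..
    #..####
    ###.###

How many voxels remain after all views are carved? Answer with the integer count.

107 voxels

initial block: 7^3 = 343
carve view 1 (along y, XZ-mask fill 23/49): 161 voxels remain
carve view 2 (along x, YZ-mask fill 31/49): 107 voxels remain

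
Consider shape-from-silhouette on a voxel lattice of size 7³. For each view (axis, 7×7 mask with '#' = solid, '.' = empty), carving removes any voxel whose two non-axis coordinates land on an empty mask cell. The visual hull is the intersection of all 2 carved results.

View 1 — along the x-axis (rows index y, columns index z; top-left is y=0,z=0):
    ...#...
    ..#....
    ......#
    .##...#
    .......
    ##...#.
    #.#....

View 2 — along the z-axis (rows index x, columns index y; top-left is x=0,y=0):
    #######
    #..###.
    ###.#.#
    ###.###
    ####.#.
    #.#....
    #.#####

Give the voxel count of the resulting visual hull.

initial block: 7^3 = 343
step 1: project along x, AND mask (11/49) → |grid| = 77
step 2: project along z, AND mask (35/49) → |grid| = 52

remaining voxels: 52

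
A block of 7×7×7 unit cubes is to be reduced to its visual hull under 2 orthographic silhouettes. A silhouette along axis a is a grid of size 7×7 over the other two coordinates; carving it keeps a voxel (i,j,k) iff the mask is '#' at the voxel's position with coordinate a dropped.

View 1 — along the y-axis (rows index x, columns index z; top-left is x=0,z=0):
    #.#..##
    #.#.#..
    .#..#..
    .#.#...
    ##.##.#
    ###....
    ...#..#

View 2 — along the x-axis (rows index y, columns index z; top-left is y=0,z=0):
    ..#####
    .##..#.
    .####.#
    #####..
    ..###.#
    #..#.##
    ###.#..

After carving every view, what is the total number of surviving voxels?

before carving: 343 voxels (7×7×7)
step 1: project along y, AND mask (21/49) → |grid| = 147
step 2: project along x, AND mask (30/49) → |grid| = 91

|visual hull| = 91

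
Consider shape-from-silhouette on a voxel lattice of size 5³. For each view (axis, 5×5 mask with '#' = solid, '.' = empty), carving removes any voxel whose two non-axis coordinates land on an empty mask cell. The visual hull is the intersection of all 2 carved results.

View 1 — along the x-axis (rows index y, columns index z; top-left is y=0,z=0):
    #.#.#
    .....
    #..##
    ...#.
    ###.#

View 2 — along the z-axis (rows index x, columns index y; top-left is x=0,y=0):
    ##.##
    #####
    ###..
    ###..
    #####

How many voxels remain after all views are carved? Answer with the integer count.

full grid |V| = 125
V1 x: intersect with YZ mask (11 set) -- 55 left
V2 z: intersect with XY mask (20 set) -- 42 left

42 voxels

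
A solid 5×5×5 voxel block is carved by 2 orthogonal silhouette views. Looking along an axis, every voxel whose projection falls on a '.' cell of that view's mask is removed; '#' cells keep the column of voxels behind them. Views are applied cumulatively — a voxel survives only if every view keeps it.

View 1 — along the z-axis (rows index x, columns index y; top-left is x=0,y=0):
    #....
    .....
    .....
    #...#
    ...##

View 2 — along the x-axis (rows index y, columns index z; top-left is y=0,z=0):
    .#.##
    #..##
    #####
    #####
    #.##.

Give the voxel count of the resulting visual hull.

before carving: 125 voxels (5×5×5)
step 1: project along z, AND mask (5/25) → |grid| = 25
step 2: project along x, AND mask (19/25) → |grid| = 17

17 voxels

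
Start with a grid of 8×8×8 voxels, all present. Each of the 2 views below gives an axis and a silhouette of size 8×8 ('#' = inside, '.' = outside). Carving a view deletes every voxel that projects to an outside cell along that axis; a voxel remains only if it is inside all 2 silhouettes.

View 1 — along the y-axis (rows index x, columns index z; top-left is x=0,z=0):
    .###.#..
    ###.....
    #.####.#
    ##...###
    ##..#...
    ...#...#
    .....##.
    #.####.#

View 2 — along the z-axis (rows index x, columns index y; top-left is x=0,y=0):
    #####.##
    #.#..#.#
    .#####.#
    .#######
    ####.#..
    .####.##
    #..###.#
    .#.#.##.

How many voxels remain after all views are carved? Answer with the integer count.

remaining voxels: 172

start: 8×8×8 = 512 voxels
step 1: project along y, AND mask (31/64) → |grid| = 248
step 2: project along z, AND mask (44/64) → |grid| = 172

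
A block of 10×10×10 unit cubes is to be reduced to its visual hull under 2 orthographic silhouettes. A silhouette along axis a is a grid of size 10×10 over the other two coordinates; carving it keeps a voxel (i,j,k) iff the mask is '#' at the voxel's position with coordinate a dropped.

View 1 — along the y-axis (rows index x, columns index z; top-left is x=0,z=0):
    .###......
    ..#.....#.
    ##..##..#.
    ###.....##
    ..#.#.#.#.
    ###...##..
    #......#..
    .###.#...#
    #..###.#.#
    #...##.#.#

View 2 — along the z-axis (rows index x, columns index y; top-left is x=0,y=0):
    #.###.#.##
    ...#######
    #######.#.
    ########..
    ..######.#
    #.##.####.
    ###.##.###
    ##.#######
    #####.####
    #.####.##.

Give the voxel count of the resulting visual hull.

remaining voxels: 328

full grid |V| = 1000
  1. axis=1 (XZ plane), |mask|=42  ⇒  voxels=420
  2. axis=2 (XY plane), |mask|=77  ⇒  voxels=328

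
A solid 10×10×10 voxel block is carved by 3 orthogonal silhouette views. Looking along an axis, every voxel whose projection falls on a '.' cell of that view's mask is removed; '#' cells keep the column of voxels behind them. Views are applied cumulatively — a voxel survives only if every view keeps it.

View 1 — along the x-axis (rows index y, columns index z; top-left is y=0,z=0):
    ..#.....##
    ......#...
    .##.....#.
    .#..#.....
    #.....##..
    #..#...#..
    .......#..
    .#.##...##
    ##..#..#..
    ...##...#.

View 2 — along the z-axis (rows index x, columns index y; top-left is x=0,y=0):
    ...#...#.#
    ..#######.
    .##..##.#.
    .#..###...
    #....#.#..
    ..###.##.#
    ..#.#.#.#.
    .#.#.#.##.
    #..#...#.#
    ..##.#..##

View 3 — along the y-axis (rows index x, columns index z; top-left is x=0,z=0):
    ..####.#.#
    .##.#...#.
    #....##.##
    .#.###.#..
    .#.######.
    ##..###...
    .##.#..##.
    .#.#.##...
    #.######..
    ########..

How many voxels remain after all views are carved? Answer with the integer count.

voxel count = 72

start: 10×10×10 = 1000 voxels
step 1: project along x, AND mask (28/100) → |grid| = 280
step 2: project along z, AND mask (46/100) → |grid| = 133
step 3: project along y, AND mask (56/100) → |grid| = 72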